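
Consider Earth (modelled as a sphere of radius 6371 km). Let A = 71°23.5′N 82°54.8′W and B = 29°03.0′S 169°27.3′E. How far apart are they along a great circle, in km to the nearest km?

Let φ₁ = 1.2460 rad, φ₂ = -0.5070 rad, and Δλ = -1.8785 rad.
Haversine: a = sin²(Δφ/2) + cos φ₁ cos φ₂ sin²(Δλ/2) = 0.5906 + (0.3191)(0.8742)(0.6514) = 0.77234.
Central angle c = 2·arcsin(√a) = 2.14681 rad.
Distance = R·c = 6371 × 2.1468 ≈ 13677 km.

13677 km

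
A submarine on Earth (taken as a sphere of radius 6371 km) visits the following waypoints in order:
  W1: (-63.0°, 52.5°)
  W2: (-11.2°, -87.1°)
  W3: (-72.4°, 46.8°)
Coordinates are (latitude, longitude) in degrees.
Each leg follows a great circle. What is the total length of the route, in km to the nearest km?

Leg W1→W2: central angle 1.7377 rad, distance 11070.6 km.
Leg W2→W3: central angle 1.5913 rad, distance 10138.3 km.
Total: 11070.6 + 10138.3 ≈ 21209 km.

21209 km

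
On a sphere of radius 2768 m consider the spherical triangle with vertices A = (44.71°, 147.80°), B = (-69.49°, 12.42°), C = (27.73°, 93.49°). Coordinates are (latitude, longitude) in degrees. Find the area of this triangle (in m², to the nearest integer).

Side lengths (central angles): a = 1.9689, b = 0.8033, c = 2.5610 rad; semiperimeter s = 2.6666.
By l'Huilier's theorem, tan(E/4) = √[tan(s/2) tan((s−a)/2) tan((s−b)/2) tan((s−c)/2)], giving spherical excess E = 1.2636 rad.
Area = E·R² = 1.2636 × (2768)² ≈ 9681654 m².

9681654 m²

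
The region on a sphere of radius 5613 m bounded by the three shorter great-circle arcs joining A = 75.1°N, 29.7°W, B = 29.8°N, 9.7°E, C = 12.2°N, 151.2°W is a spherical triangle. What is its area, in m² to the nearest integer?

8024773 m²

Side lengths (central angles): a = 2.3412, b = 1.4978, c = 0.8597 rad; semiperimeter s = 2.3494.
By l'Huilier's theorem, tan(E/4) = √[tan(s/2) tan((s−a)/2) tan((s−b)/2) tan((s−c)/2)], giving spherical excess E = 0.2547 rad.
Area = E·R² = 0.2547 × (5613)² ≈ 8024773 m².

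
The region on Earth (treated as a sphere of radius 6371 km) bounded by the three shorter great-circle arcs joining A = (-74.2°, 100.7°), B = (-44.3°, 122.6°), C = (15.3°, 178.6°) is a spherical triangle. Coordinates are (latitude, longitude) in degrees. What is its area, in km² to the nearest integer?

15224180 km²

Side lengths (central angles): a = 1.3677, b = 1.7710, c = 0.5494 rad; semiperimeter s = 1.8440.
By l'Huilier's theorem, tan(E/4) = √[tan(s/2) tan((s−a)/2) tan((s−b)/2) tan((s−c)/2)], giving spherical excess E = 0.3751 rad.
Area = E·R² = 0.3751 × (6371)² ≈ 15224180 km².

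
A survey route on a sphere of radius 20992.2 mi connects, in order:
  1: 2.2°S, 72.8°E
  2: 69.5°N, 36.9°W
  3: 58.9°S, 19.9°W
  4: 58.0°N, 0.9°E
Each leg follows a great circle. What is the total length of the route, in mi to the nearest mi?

126727 mi

Leg 1→2: central angle 1.7253 rad, distance 36218.6 mi.
Leg 2→3: central angle 2.2511 rad, distance 47256.2 mi.
Leg 3→4: central angle 2.0604 rad, distance 43252.3 mi.
Total: 36218.6 + 47256.2 + 43252.3 ≈ 126727 mi.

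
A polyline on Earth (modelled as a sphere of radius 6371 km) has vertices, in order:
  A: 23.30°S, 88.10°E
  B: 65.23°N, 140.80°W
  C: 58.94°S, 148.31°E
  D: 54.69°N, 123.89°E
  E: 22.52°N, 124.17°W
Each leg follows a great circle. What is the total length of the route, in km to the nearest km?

Leg A→B: central angle 2.2295 rad, distance 14204.3 km.
Leg B→C: central angle 2.3561 rad, distance 15010.8 km.
Leg C→D: central angle 2.0125 rad, distance 12821.8 km.
Leg D→E: central angle 1.4575 rad, distance 9285.7 km.
Total: 14204.3 + 15010.8 + 12821.8 + 9285.7 ≈ 51323 km.

51323 km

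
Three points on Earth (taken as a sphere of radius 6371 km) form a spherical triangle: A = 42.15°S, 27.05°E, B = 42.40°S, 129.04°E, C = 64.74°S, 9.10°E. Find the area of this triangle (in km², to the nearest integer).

Side lengths (central angles): a = 1.1012, b = 0.4326, c = 1.2252 rad; semiperimeter s = 1.3795.
By l'Huilier's theorem, tan(E/4) = √[tan(s/2) tan((s−a)/2) tan((s−b)/2) tan((s−c)/2)], giving spherical excess E = 0.2702 rad.
Area = E·R² = 0.2702 × (6371)² ≈ 10965341 km².

10965341 km²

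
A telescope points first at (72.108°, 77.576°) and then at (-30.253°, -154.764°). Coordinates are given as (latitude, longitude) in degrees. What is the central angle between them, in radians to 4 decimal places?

In radians: φ₁ = 1.2585, φ₂ = -0.5280, Δλ = 127.660° = 2.2281 rad.
Haversine: a = sin²(Δφ/2) + cos φ₁ cos φ₂ sin²(Δλ/2) = 0.6070 + (0.3072)(0.8638)(0.8055) = 0.82080.
Central angle c = 2·arcsin(√a) = 2.26737 rad.
So the angular separation is 2.2674 rad.

2.2674 rad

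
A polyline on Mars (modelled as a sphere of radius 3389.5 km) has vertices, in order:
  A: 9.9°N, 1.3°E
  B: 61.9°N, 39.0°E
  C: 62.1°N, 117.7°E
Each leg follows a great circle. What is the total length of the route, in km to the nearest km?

Leg A→B: central angle 1.0254 rad, distance 3475.5 km.
Leg B→C: central angle 0.6045 rad, distance 2049.0 km.
Total: 3475.5 + 2049.0 ≈ 5524 km.

5524 km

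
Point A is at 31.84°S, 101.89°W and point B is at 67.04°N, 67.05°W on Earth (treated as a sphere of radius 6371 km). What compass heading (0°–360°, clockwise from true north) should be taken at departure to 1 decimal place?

13.2°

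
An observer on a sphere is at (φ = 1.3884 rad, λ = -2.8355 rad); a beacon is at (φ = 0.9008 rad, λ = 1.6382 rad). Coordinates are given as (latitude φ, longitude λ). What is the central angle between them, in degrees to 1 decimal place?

Let φ₁ = 1.3884 rad, φ₂ = 0.9008 rad, and Δλ = -1.8095 rad.
Haversine: a = sin²(Δφ/2) + cos φ₁ cos φ₂ sin²(Δλ/2) = 0.0583 + (0.1814)(0.6210)(0.6182) = 0.12790.
Central angle c = 2·arcsin(√a) = 0.73147 rad.
So the angular separation is 41.9°.

41.9°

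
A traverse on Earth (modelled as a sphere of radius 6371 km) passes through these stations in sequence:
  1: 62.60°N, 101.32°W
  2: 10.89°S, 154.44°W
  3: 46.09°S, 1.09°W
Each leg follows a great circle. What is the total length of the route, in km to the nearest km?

22491 km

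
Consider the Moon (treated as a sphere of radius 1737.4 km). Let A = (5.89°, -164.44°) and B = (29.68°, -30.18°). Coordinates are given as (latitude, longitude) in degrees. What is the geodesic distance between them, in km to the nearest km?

With latitudes φ₁ = 5.890°, φ₂ = 29.680° and longitude difference Δλ = 134.260°:
cos c = sin φ₁ sin φ₂ + cos φ₁ cos φ₂ cos Δλ = (0.1026)(0.4952) + (0.9947)(0.8688)(-0.6979) = -0.55234,
so c = arccos(-0.55234) = 2.15596 rad.
Distance = R·c = 1737.4 × 2.1560 ≈ 3746 km.

3746 km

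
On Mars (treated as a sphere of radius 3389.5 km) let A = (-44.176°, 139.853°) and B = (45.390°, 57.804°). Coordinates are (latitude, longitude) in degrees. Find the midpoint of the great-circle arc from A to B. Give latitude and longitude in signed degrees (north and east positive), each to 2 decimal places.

0.80°, 99.35°

Central angle δ = 2.0113 rad. Interpolating on the sphere with fraction f = 0.5:
P = [sin((1−f)δ)·A + sin(fδ)·B] / sin δ = 0.9337·A + 0.9337·B in Cartesian coordinates,
giving P = (-0.1625, 0.9866, 0.0140), i.e. latitude 0.80°, longitude 99.35°.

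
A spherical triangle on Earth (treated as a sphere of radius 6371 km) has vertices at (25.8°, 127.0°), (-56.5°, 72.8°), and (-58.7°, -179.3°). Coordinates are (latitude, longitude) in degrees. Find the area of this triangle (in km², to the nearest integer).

Side lengths (central angles): a = 0.8964, b = 1.6659, c = 1.6431 rad; semiperimeter s = 2.1027.
By l'Huilier's theorem, tan(E/4) = √[tan(s/2) tan((s−a)/2) tan((s−b)/2) tan((s−c)/2)], giving spherical excess E = 0.9803 rad.
Area = E·R² = 0.9803 × (6371)² ≈ 39788592 km².

39788592 km²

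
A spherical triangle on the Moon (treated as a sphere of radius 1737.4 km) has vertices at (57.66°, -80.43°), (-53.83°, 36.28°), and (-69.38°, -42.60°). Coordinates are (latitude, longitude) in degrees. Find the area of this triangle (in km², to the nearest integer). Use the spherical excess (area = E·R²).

4860668 km²

Side lengths (central angles): a = 0.6507, b = 2.2679, c = 2.5392 rad; semiperimeter s = 2.7289.
By l'Huilier's theorem, tan(E/4) = √[tan(s/2) tan((s−a)/2) tan((s−b)/2) tan((s−c)/2)], giving spherical excess E = 1.6103 rad.
Area = E·R² = 1.6103 × (1737.4)² ≈ 4860668 km².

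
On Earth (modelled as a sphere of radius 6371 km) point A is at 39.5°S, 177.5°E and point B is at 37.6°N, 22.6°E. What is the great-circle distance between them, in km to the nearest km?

17829 km

Let φ₁ = -0.6894 rad, φ₂ = 0.6562 rad, and Δλ = -2.7035 rad.
cos c = sin φ₁ sin φ₂ + cos φ₁ cos φ₂ cos Δλ = (-0.6361)(0.6101) + (0.7716)(0.7923)(-0.9056) = -0.94172,
so c = arccos(-0.94172) = 2.79850 rad.
Distance = R·c = 6371 × 2.7985 ≈ 17829 km.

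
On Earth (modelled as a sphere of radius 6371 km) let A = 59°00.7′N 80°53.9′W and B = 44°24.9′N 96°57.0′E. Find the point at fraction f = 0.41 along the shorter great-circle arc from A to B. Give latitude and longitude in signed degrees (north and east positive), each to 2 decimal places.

89.09°, 34.50°

Central angle δ = 1.3362 rad. Interpolating on the sphere with fraction f = 0.41:
P = [sin((1−f)δ)·A + sin(fδ)·B] / sin δ = 0.7292·A + 0.5355·B in Cartesian coordinates,
giving P = (0.0131, 0.0090, 0.9999), i.e. latitude 89.09°, longitude 34.50°.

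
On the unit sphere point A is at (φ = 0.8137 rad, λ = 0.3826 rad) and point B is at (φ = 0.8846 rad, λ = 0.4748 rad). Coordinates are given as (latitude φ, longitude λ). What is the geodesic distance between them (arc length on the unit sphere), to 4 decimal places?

With latitudes φ₁ = 46.622°, φ₂ = 50.684° and longitude difference Δλ = 5.283°:
Haversine: a = sin²(Δφ/2) + cos φ₁ cos φ₂ sin²(Δλ/2) = 0.0013 + (0.6868)(0.6336)(0.0021) = 0.00218.
Central angle c = 2·arcsin(√a) = 0.09342 rad.
On the unit sphere the arc length equals the central angle: 0.0934.

0.0934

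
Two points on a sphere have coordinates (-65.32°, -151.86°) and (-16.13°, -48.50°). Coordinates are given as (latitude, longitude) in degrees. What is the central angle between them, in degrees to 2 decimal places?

80.81°

With latitudes φ₁ = -65.320°, φ₂ = -16.130° and longitude difference Δλ = 103.360°:
Haversine: a = sin²(Δφ/2) + cos φ₁ cos φ₂ sin²(Δλ/2) = 0.1732 + (0.4175)(0.9606)(0.6155) = 0.42012.
Central angle c = 2·arcsin(√a) = 1.41035 rad.
So the angular separation is 80.81°.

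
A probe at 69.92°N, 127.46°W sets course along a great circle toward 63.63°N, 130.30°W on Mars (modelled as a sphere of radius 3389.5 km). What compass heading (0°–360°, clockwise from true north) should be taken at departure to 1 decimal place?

191.4°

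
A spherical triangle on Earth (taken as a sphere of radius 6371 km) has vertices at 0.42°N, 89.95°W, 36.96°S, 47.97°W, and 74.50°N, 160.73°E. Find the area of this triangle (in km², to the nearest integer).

36923218 km²

Side lengths (central angles): a = 2.4445, b = 1.6522, c = 0.9403 rad; semiperimeter s = 2.5185.
By l'Huilier's theorem, tan(E/4) = √[tan(s/2) tan((s−a)/2) tan((s−b)/2) tan((s−c)/2)], giving spherical excess E = 0.9097 rad.
Area = E·R² = 0.9097 × (6371)² ≈ 36923218 km².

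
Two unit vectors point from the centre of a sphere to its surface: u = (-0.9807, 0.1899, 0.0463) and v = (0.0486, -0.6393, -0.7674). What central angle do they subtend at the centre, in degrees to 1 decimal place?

101.8°

u·v = -0.2046; |u| = 1.0000, |v| = 1.0000.
cos θ = (u·v)/(|u||v|) = -0.2046, so θ = 101.8°.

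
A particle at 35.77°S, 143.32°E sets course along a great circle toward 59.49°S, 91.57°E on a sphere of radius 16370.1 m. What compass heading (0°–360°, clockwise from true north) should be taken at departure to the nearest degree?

218°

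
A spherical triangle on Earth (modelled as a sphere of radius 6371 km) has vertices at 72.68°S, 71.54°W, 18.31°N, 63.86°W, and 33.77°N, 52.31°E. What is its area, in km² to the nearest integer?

112110889 km²

Side lengths (central angles): a = 1.7451, b = 2.3030, c = 1.5906 rad; semiperimeter s = 2.8194.
By l'Huilier's theorem, tan(E/4) = √[tan(s/2) tan((s−a)/2) tan((s−b)/2) tan((s−c)/2)], giving spherical excess E = 2.7621 rad.
Area = E·R² = 2.7621 × (6371)² ≈ 112110889 km².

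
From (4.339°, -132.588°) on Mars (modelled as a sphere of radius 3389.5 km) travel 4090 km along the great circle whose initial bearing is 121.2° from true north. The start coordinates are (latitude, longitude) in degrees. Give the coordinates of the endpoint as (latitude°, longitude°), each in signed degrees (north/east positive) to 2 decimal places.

Angular distance δ = d/R = 4090/3389.5 = 1.20667 rad; initial bearing θ = 2.1153 rad.
sin φ₂ = sin φ₁ cos δ + cos φ₁ sin δ cos θ = (0.0757)(0.3561) + (0.9971)(0.9344)(-0.5180) = -0.4557, so φ₂ = -27.11°.
Δλ = atan2(sin θ sin δ cos φ₁, cos δ − sin φ₁ sin φ₂) = atan2(0.7970, 0.3906) = 63.890°.
λ₂ = -132.588° + 63.890° = -68.70°.

-27.11°, -68.70°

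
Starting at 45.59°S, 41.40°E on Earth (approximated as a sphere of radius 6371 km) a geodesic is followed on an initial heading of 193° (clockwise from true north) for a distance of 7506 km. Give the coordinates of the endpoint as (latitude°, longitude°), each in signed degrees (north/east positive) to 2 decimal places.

Angular distance δ = d/R = 7506/6371 = 1.17815 rad; initial bearing θ = 3.3685 rad.
sin φ₂ = sin φ₁ cos δ + cos φ₁ sin δ cos θ = (-0.7144)(0.3826) + (0.6998)(0.9239)(-0.9744) = -0.9033, so φ₂ = -64.60°.
Δλ = atan2(sin θ sin δ cos φ₁, cos δ − sin φ₁ sin φ₂) = atan2(-0.1454, -0.2626) = -151.024°.
λ₂ = 41.400° − 151.024° = -109.62°.

-64.60°, -109.62°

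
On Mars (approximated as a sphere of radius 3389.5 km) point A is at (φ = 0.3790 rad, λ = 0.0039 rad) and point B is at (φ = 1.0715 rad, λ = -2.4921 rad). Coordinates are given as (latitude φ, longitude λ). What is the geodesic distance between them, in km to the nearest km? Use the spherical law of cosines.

5428 km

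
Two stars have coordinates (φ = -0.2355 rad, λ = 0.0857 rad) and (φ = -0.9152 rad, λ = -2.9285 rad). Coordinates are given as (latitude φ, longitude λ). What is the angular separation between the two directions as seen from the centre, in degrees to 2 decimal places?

Let φ₁ = -0.2355 rad, φ₂ = -0.9152 rad, and Δλ = -3.0142 rad.
Haversine: a = sin²(Δφ/2) + cos φ₁ cos φ₂ sin²(Δλ/2) = 0.1111 + (0.9724)(0.6096)(0.9959) = 0.70152.
Central angle c = 2·arcsin(√a) = 1.98564 rad.
So the angular separation is 113.77°.

113.77°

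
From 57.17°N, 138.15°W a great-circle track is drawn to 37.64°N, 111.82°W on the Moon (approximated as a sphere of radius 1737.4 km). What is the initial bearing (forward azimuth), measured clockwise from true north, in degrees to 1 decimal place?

127.1°

Δλ = 26.330° = 0.4595 rad.
y = sin Δλ · cos φ₂ = (0.4435)(0.7919) = 0.3512
x = cos φ₁ sin φ₂ − sin φ₁ cos φ₂ cos Δλ = (0.5421)(0.6107) − (0.8403)(0.7919)(0.8963) = -0.2653
θ = atan2(y, x) = 127.06°, so the bearing is 127.1°.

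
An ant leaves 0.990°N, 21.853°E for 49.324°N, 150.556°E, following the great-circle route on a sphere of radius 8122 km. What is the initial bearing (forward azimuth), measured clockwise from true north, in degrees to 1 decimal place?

33.6°

Δλ = 128.703° = 2.2463 rad.
y = sin Δλ · cos φ₂ = (0.7804)(0.6518) = 0.5086
x = cos φ₁ sin φ₂ − sin φ₁ cos φ₂ cos Δλ = (0.9999)(0.7584) − (0.0173)(0.6518)(-0.6253) = 0.7653
θ = atan2(y, x) = 33.61°, so the bearing is 33.6°.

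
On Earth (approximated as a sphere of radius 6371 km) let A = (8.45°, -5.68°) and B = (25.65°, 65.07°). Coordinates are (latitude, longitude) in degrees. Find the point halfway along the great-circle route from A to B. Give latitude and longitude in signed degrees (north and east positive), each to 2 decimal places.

The central angle between A and B is δ = 1.2051 rad.
With f = 0.5, the slerp weights are sin((1−f)δ)/sin δ = 0.6069 and sin(fδ)/sin δ = 0.6069.
Weighted sum of the unit vectors: (0.6069)·(0.9843,-0.0979,0.1469) + (0.6069)·(0.3800,0.8175,0.4329) = (0.8279, 0.4367, 0.3519).
Converting back: φ = atan2(z, √(x²+y²)) = 20.60°, λ = atan2(y, x) = 27.81°.

20.60°, 27.81°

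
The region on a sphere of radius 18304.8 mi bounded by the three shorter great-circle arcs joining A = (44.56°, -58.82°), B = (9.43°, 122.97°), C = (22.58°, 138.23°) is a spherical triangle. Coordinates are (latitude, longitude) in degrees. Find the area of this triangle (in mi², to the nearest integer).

127406212 mi²

Side lengths (central angles): a = 0.3433, b = 1.9386, c = 2.1989 rad; semiperimeter s = 2.2404.
By l'Huilier's theorem, tan(E/4) = √[tan(s/2) tan((s−a)/2) tan((s−b)/2) tan((s−c)/2)], giving spherical excess E = 0.3802 rad.
Area = E·R² = 0.3802 × (18304.8)² ≈ 127406212 mi².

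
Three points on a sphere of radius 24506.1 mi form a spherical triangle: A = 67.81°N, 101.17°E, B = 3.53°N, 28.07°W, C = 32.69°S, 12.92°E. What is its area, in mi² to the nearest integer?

765168769 mi²

Side lengths (central angles): a = 0.9263, b = 2.0833, c = 1.7533 rad; semiperimeter s = 2.3814.
By l'Huilier's theorem, tan(E/4) = √[tan(s/2) tan((s−a)/2) tan((s−b)/2) tan((s−c)/2)], giving spherical excess E = 1.2741 rad.
Area = E·R² = 1.2741 × (24506.1)² ≈ 765168769 mi².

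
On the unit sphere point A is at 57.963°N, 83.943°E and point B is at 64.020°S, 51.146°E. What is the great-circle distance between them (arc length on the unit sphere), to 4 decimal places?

2.1733

Let φ₁ = 1.0116 rad, φ₂ = -1.1174 rad, and Δλ = -0.5724 rad.
Haversine: a = sin²(Δφ/2) + cos φ₁ cos φ₂ sin²(Δλ/2) = 0.7648 + (0.5305)(0.4381)(0.0797) = 0.78335.
Central angle c = 2·arcsin(√a) = 2.17330 rad.
On the unit sphere the arc length equals the central angle: 2.1733.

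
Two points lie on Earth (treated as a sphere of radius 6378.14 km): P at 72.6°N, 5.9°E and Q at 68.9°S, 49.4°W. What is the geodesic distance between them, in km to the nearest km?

16252 km

In radians: φ₁ = 1.2671, φ₂ = -1.2025, Δλ = -55.300° = -0.9652 rad.
cos c = sin φ₁ sin φ₂ + cos φ₁ cos φ₂ cos Δλ = (0.9542)(-0.9330) + (0.2990)(0.3600)(0.5693) = -0.82898,
so c = arccos(-0.82898) = 2.54807 rad.
Distance = R·c = 6378.14 × 2.5481 ≈ 16252 km.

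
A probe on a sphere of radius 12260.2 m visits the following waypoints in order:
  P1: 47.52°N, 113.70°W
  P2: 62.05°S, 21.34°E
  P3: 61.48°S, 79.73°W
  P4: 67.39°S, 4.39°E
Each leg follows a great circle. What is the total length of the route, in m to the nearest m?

48756 m

Leg P1→P2: central angle 2.6372 rad, distance 32332.5 m.
Leg P2→P3: central angle 0.7478 rad, distance 9168.1 m.
Leg P3→P4: central angle 0.5918 rad, distance 7255.9 m.
Total: 32332.5 + 9168.1 + 7255.9 ≈ 48756 m.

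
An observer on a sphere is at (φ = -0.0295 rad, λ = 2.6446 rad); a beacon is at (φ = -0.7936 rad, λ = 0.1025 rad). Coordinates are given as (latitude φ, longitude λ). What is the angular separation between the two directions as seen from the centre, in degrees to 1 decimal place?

123.9°

With latitudes φ₁ = -1.690°, φ₂ = -45.470° and longitude difference Δλ = -145.652°:
Haversine: a = sin²(Δφ/2) + cos φ₁ cos φ₂ sin²(Δλ/2) = 0.1390 + (0.9996)(0.7013)(0.9128) = 0.77886.
Central angle c = 2·arcsin(√a) = 2.16243 rad.
So the angular separation is 123.9°.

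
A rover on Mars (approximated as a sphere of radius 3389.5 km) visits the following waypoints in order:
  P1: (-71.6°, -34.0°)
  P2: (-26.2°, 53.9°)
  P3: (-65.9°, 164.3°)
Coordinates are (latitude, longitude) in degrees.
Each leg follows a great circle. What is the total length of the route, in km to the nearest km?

8199 km

Leg P1→P2: central angle 1.1271 rad, distance 3820.2 km.
Leg P2→P3: central angle 1.2919 rad, distance 4378.8 km.
Total: 3820.2 + 4378.8 ≈ 8199 km.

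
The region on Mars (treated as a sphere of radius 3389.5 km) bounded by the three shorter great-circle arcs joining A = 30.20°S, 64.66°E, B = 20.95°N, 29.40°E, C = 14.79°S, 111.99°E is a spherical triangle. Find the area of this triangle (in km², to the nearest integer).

5642331 km²

Side lengths (central angles): a = 1.5456, b = 0.8027, c = 1.0710 rad; semiperimeter s = 1.7097.
By l'Huilier's theorem, tan(E/4) = √[tan(s/2) tan((s−a)/2) tan((s−b)/2) tan((s−c)/2)], giving spherical excess E = 0.4911 rad.
Area = E·R² = 0.4911 × (3389.5)² ≈ 5642331 km².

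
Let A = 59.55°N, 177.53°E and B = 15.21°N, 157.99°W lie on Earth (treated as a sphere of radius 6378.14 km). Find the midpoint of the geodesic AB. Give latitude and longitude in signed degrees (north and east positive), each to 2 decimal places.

37.95°, -166.37°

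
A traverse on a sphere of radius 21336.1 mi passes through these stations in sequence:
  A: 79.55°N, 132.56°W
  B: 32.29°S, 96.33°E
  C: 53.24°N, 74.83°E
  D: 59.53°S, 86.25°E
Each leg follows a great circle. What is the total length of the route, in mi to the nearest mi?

122687 mi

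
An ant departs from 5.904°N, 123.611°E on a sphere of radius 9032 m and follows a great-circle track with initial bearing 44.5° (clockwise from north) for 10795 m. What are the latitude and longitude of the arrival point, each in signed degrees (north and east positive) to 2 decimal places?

44.25°, -170.85°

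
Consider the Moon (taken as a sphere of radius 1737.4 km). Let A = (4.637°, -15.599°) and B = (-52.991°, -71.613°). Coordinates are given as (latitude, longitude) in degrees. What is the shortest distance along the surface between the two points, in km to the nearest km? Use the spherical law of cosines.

2253 km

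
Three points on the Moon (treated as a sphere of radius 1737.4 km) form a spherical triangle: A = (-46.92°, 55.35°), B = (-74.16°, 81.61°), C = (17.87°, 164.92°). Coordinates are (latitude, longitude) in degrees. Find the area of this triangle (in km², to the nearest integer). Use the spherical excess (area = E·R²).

Side lengths (central angles): a = 1.8389, b = 2.0285, c = 0.5159 rad; semiperimeter s = 2.1917.
By l'Huilier's theorem, tan(E/4) = √[tan(s/2) tan((s−a)/2) tan((s−b)/2) tan((s−c)/2)], giving spherical excess E = 0.7024 rad.
Area = E·R² = 0.7024 × (1737.4)² ≈ 2120182 km².

2120182 km²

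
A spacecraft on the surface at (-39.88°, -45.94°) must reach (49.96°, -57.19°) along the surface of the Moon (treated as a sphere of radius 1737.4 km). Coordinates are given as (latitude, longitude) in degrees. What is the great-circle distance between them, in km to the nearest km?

With latitudes φ₁ = -39.880°, φ₂ = 49.960° and longitude difference Δλ = -11.250°:
cos c = sin φ₁ sin φ₂ + cos φ₁ cos φ₂ cos Δλ = (-0.6412)(0.7656) + (0.7674)(0.6433)(0.9808) = -0.00669,
so c = arccos(-0.00669) = 1.57749 rad.
Distance = R·c = 1737.4 × 1.5775 ≈ 2741 km.

2741 km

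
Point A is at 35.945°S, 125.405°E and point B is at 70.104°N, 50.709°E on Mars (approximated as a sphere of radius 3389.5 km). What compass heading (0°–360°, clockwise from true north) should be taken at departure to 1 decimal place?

338.0°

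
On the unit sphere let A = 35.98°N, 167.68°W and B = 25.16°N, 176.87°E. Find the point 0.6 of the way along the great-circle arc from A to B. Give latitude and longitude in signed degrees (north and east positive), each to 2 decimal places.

29.70°, -177.36°

Central angle δ = 0.2986 rad. Interpolating on the sphere with fraction f = 0.6:
P = [sin((1−f)δ)·A + sin(fδ)·B] / sin δ = 0.4050·A + 0.6058·B in Cartesian coordinates,
giving P = (-0.8677, -0.0400, 0.4955), i.e. latitude 29.70°, longitude -177.36°.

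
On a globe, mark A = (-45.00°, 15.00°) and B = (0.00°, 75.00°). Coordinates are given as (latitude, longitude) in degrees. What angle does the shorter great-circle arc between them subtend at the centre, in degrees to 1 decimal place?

69.3°

With latitudes φ₁ = -45.000°, φ₂ = 0.000° and longitude difference Δλ = 60.000°:
Haversine: a = sin²(Δφ/2) + cos φ₁ cos φ₂ sin²(Δλ/2) = 0.1464 + (0.7071)(1.0000)(0.2500) = 0.32322.
Central angle c = 2·arcsin(√a) = 1.20943 rad.
So the angular separation is 69.3°.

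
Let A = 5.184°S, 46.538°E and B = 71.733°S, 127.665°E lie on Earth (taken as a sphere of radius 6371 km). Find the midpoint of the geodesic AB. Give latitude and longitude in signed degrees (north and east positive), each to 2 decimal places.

-43.67°, 63.06°

Central angle δ = 1.4364 rad. Interpolating on the sphere with fraction f = 0.5:
P = [sin((1−f)δ)·A + sin(fδ)·B] / sin δ = 0.6640·A + 0.6640·B in Cartesian coordinates,
giving P = (0.3277, 0.6448, -0.6906), i.e. latitude -43.67°, longitude 63.06°.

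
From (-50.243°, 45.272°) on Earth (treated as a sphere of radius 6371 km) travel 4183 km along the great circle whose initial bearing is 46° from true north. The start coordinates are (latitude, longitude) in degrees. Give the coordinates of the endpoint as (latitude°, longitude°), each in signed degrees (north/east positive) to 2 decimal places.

-19.74°, 73.08°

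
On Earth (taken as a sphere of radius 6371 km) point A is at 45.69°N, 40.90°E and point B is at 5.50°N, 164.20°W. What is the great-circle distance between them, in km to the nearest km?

Let φ₁ = 0.7974 rad, φ₂ = 0.0960 rad, and Δλ = 2.7035 rad.
cos c = sin φ₁ sin φ₂ + cos φ₁ cos φ₂ cos Δλ = (0.7156)(0.0958) + (0.6985)(0.9954)(-0.9056) = -0.56108,
so c = arccos(-0.56108) = 2.16649 rad.
Distance = R·c = 6371 × 2.1665 ≈ 13803 km.

13803 km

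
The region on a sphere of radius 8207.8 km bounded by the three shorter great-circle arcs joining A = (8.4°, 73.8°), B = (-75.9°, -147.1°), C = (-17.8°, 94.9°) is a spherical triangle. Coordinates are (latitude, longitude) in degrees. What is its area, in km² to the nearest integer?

19753211 km²

Side lengths (central angles): a = 1.3821, b = 0.5843, c = 1.9006 rad; semiperimeter s = 1.9335.
By l'Huilier's theorem, tan(E/4) = √[tan(s/2) tan((s−a)/2) tan((s−b)/2) tan((s−c)/2)], giving spherical excess E = 0.2932 rad.
Area = E·R² = 0.2932 × (8207.8)² ≈ 19753211 km².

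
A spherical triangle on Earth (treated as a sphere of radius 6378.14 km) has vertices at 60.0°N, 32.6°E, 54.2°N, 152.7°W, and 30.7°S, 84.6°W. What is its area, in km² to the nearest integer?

73932035 km²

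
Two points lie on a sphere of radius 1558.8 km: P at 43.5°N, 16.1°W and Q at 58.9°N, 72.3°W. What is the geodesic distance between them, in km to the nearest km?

In radians: φ₁ = 0.7592, φ₂ = 1.0280, Δλ = -56.200° = -0.9809 rad.
cos c = sin φ₁ sin φ₂ + cos φ₁ cos φ₂ cos Δλ = (0.6884)(0.8563) + (0.7254)(0.5165)(0.5563) = 0.79785,
so c = arccos(0.79785) = 0.64708 rad.
Distance = R·c = 1558.8 × 0.6471 ≈ 1009 km.

1009 km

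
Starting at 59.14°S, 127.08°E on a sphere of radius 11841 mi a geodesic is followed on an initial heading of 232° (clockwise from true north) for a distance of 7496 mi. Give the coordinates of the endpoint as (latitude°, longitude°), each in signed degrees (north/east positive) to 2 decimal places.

-61.51°, 49.29°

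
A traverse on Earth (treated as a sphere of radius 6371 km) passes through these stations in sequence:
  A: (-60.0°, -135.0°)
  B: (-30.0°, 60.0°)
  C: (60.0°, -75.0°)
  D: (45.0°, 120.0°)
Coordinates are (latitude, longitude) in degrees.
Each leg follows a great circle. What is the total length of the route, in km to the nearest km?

33481 km

Leg A→B: central angle 1.5560 rad, distance 9913.5 km.
Leg B→C: central angle 2.4027 rad, distance 15307.5 km.
Leg C→D: central angle 1.2965 rad, distance 8260.0 km.
Total: 9913.5 + 15307.5 + 8260.0 ≈ 33481 km.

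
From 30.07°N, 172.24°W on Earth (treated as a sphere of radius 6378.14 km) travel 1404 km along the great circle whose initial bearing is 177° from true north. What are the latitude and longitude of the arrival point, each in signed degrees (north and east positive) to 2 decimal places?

Angular distance δ = d/R = 1404/6378.14 = 0.22013 rad; initial bearing θ = 3.0892 rad.
sin φ₂ = sin φ₁ cos δ + cos φ₁ sin δ cos θ = (0.5011)(0.9759) + (0.8654)(0.2184)(-0.9986) = 0.3003, so φ₂ = 17.47°.
Δλ = atan2(sin θ sin δ cos φ₁, cos δ − sin φ₁ sin φ₂) = atan2(0.0099, 0.8254) = 0.686°.
λ₂ = -172.240° + 0.686° = -171.55°.

17.47°, -171.55°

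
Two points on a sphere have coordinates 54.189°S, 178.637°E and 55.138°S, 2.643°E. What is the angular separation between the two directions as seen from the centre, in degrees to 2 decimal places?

Let φ₁ = -0.9458 rad, φ₂ = -0.9623 rad, and Δλ = -3.0717 rad.
cos c = sin φ₁ sin φ₂ + cos φ₁ cos φ₂ cos Δλ = (-0.8110)(-0.8205) + (0.5851)(0.5716)(-0.9976) = 0.33178,
so c = arccos(0.33178) = 1.23261 rad.
So the angular separation is 70.62°.

70.62°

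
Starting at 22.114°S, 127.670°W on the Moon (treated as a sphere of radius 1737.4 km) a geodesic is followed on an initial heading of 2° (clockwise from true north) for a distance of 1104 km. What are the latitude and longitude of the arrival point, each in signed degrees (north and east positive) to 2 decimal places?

Angular distance δ = d/R = 1104/1737.4 = 0.63543 rad; initial bearing θ = 0.0349 rad.
sin φ₂ = sin φ₁ cos δ + cos φ₁ sin δ cos θ = (-0.3765)(0.8048) + (0.9264)(0.5935)(0.9994) = 0.2466, so φ₂ = 14.27°.
Δλ = atan2(sin θ sin δ cos φ₁, cos δ − sin φ₁ sin φ₂) = atan2(0.0192, 0.8976) = 1.225°.
λ₂ = -127.670° + 1.225° = -126.45°.

14.27°, -126.45°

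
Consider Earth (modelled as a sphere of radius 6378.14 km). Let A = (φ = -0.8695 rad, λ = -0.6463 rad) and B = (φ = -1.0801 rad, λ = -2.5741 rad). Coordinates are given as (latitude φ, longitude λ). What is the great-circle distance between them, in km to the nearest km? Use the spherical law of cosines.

Let φ₁ = -0.8695 rad, φ₂ = -1.0801 rad, and Δλ = -1.9278 rad.
cos c = sin φ₁ sin φ₂ + cos φ₁ cos φ₂ cos Δλ = (-0.7640)(-0.8820) + (0.6452)(0.4712)(-0.3495) = 0.56760,
so c = arccos(0.56760) = 0.96721 rad.
Distance = R·c = 6378.14 × 0.9672 ≈ 6169 km.

6169 km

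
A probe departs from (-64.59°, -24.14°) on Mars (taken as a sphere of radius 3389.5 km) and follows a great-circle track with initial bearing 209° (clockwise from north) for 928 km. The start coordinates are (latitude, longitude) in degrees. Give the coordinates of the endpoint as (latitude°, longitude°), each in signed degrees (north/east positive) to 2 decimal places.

-76.19°, -57.45°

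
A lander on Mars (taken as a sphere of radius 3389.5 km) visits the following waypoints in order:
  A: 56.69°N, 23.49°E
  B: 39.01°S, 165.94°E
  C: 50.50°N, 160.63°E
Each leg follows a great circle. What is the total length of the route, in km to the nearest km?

14165 km

Leg A→B: central angle 2.6147 rad, distance 8862.4 km.
Leg B→C: central angle 1.5644 rad, distance 5302.4 km.
Total: 8862.4 + 5302.4 ≈ 14165 km.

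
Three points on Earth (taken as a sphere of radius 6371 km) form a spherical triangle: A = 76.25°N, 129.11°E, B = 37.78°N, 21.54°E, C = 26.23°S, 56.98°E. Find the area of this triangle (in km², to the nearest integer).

31372822 km²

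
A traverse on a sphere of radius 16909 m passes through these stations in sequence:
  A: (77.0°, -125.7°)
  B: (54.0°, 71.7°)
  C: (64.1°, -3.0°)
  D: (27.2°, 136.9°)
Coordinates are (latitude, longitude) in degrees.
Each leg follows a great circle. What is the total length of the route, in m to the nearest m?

49960 m

Leg A→B: central angle 0.8472 rad, distance 14324.7 m.
Leg B→C: central angle 0.6510 rad, distance 11007.0 m.
Leg C→D: central angle 1.4565 rad, distance 24628.5 m.
Total: 14324.7 + 11007.0 + 24628.5 ≈ 49960 m.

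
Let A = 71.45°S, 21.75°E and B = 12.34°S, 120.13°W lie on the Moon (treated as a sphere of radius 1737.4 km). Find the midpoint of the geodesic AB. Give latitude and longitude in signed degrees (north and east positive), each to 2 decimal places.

The central angle between A and B is δ = 1.6127 rad.
With f = 0.5, the slerp weights are sin((1−f)δ)/sin δ = 0.7224 and sin(fδ)/sin δ = 0.7224.
Weighted sum of the unit vectors: (0.7224)·(0.2955,0.1179,-0.9480) + (0.7224)·(-0.4904,-0.8449,-0.2137) = (-0.1408, -0.5252, -0.8393).
Converting back: φ = atan2(z, √(x²+y²)) = -57.06°, λ = atan2(y, x) = -105.01°.

-57.06°, -105.01°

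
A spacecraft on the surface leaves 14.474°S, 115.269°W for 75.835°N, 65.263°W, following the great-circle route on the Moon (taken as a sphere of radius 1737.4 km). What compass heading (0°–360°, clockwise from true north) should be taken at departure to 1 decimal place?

Δλ = 50.006° = 0.8728 rad.
y = sin Δλ · cos φ₂ = (0.7661)(0.2447) = 0.1875
x = cos φ₁ sin φ₂ − sin φ₁ cos φ₂ cos Δλ = (0.9683)(0.9696) − (-0.2499)(0.2447)(0.6427) = 0.9781
θ = atan2(y, x) = 10.85°, so the bearing is 10.9°.

10.9°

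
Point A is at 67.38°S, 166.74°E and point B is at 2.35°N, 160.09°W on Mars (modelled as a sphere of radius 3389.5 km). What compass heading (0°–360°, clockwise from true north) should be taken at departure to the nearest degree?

With φ₁ = -1.1760, φ₂ = 0.0410, Δλ = 0.5789 rad, the forward-azimuth formula gives
θ = atan2( sin Δλ cos φ₂ , cos φ₁ sin φ₂ − sin φ₁ cos φ₂ cos Δλ ) = atan2(0.5467, 0.7878) = 34.76°.
So the initial bearing is 35°.

35°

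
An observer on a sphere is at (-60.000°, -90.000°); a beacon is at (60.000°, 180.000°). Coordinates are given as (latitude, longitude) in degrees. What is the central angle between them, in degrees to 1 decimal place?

138.6°

In radians: φ₁ = -1.0472, φ₂ = 1.0472, Δλ = -90.000° = -1.5708 rad.
cos c = sin φ₁ sin φ₂ + cos φ₁ cos φ₂ cos Δλ = (-0.8660)(0.8660) + (0.5000)(0.5000)(0.0000) = -0.75000,
so c = arccos(-0.75000) = 2.41886 rad.
So the angular separation is 138.6°.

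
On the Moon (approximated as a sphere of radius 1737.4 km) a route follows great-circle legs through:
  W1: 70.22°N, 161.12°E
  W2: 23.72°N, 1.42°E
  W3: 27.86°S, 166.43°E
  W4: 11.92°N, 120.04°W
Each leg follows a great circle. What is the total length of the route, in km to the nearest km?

10076 km

Leg W1→W2: central angle 1.4827 rad, distance 2576.1 km.
Leg W2→W3: central angle 2.8954 rad, distance 5030.5 km.
Leg W3→W4: central angle 1.4215 rad, distance 2469.7 km.
Total: 2576.1 + 5030.5 + 2469.7 ≈ 10076 km.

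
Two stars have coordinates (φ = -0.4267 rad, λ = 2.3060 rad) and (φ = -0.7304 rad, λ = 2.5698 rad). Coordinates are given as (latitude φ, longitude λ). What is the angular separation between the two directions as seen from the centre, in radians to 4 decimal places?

Let φ₁ = -0.4267 rad, φ₂ = -0.7304 rad, and Δλ = 0.2638 rad.
Haversine: a = sin²(Δφ/2) + cos φ₁ cos φ₂ sin²(Δλ/2) = 0.0229 + (0.9103)(0.7449)(0.0173) = 0.03461.
Central angle c = 2·arcsin(√a) = 0.37426 rad.
So the angular separation is 0.3743 rad.

0.3743 rad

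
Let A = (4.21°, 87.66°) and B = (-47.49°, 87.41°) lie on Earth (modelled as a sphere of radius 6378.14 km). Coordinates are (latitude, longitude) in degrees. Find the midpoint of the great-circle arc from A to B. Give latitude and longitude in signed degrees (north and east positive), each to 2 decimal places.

-21.64°, 87.56°

The central angle between A and B is δ = 0.9023 rad.
With f = 0.5, the slerp weights are sin((1−f)δ)/sin δ = 0.5556 and sin(fδ)/sin δ = 0.5556.
Weighted sum of the unit vectors: (0.5556)·(0.0407,0.9965,0.0734) + (0.5556)·(0.0305,0.6750,-0.7372) = (0.0396, 0.9287, -0.3688).
Converting back: φ = atan2(z, √(x²+y²)) = -21.64°, λ = atan2(y, x) = 87.56°.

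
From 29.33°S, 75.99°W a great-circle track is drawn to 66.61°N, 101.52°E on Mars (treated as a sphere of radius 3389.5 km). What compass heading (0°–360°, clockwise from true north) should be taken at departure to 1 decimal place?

Δλ = 177.510° = 3.0981 rad.
y = sin Δλ · cos φ₂ = (0.0434)(0.3970) = 0.0172
x = cos φ₁ sin φ₂ − sin φ₁ cos φ₂ cos Δλ = (0.8718)(0.9178) − (-0.4898)(0.3970)(-0.9991) = 0.6059
θ = atan2(y, x) = 1.63°, so the bearing is 1.6°.

1.6°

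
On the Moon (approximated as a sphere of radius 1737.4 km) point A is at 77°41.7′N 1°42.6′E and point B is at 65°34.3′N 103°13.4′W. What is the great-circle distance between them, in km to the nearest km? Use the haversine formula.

907 km

With latitudes φ₁ = 77.695°, φ₂ = 65.572° and longitude difference Δλ = -104.933°:
Haversine: a = sin²(Δφ/2) + cos φ₁ cos φ₂ sin²(Δλ/2) = 0.0112 + (0.2131)(0.4136)(0.6288) = 0.06657.
Central angle c = 2·arcsin(√a) = 0.52195 rad.
Distance = R·c = 1737.4 × 0.5219 ≈ 907 km.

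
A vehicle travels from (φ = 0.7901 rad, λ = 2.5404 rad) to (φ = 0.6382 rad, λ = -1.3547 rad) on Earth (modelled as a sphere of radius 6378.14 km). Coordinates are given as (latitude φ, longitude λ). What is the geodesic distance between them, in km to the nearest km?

9949 km

With latitudes φ₁ = 45.269°, φ₂ = 36.566° and longitude difference Δλ = 136.827°:
Haversine: a = sin²(Δφ/2) + cos φ₁ cos φ₂ sin²(Δλ/2) = 0.0058 + (0.7038)(0.8032)(0.8646) = 0.49450.
Central angle c = 2·arcsin(√a) = 1.55979 rad.
Distance = R·c = 6378.14 × 1.5598 ≈ 9949 km.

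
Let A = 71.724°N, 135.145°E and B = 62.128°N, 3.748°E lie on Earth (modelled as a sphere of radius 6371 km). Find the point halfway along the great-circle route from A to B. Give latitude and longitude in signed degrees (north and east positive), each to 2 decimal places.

79.17°, 45.87°

Central angle δ = 0.7341 rad. Interpolating on the sphere with fraction f = 0.5:
P = [sin((1−f)δ)·A + sin(fδ)·B] / sin δ = 0.5357·A + 0.5357·B in Cartesian coordinates,
giving P = (0.1308, 0.1349, 0.9822), i.e. latitude 79.17°, longitude 45.87°.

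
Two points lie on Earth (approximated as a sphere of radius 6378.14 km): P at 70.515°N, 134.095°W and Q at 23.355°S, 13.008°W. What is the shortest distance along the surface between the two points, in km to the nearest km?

Let φ₁ = 1.2307 rad, φ₂ = -0.4076 rad, and Δλ = 2.1134 rad.
cos c = sin φ₁ sin φ₂ + cos φ₁ cos φ₂ cos Δλ = (0.9427)(-0.3964) + (0.3336)(0.9181)(-0.5163) = -0.53184,
so c = arccos(-0.53184) = 2.13157 rad.
Distance = R·c = 6378.14 × 2.1316 ≈ 13595 km.

13595 km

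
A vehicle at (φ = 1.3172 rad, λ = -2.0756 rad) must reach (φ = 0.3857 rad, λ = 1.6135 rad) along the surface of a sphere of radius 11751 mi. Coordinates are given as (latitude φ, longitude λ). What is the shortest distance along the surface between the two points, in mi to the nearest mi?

Let φ₁ = 1.3172 rad, φ₂ = 0.3857 rad, and Δλ = -2.5941 rad.
Haversine: a = sin²(Δφ/2) + cos φ₁ cos φ₂ sin²(Δλ/2) = 0.2017 + (0.2509)(0.9265)(0.9269) = 0.41715.
Central angle c = 2·arcsin(√a) = 1.40433 rad.
Distance = R·c = 11751 × 1.4043 ≈ 16502 mi.

16502 mi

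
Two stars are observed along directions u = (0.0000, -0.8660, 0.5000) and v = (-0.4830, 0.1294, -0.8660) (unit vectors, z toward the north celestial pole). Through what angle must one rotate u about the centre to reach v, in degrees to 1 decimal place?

123.0°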